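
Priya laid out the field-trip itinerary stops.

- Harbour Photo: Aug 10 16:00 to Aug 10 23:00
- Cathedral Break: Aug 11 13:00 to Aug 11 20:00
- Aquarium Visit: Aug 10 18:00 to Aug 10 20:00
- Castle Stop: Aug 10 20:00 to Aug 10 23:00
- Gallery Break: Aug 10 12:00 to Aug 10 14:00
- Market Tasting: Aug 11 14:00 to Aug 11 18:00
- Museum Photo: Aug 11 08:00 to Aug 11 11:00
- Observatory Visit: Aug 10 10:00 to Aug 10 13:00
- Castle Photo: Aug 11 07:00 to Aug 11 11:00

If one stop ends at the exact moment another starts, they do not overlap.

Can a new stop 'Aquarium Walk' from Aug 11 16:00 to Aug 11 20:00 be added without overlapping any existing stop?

Observatory Visit: ends Aug 10 13:00 at or before Aquarium Walk starts Aug 11 16:00 → clear.
Gallery Break: ends Aug 10 14:00 at or before Aquarium Walk starts Aug 11 16:00 → clear.
Harbour Photo: ends Aug 10 23:00 at or before Aquarium Walk starts Aug 11 16:00 → clear.
Aquarium Visit: ends Aug 10 20:00 at or before Aquarium Walk starts Aug 11 16:00 → clear.
Castle Stop: ends Aug 10 23:00 at or before Aquarium Walk starts Aug 11 16:00 → clear.
Castle Photo: ends Aug 11 11:00 at or before Aquarium Walk starts Aug 11 16:00 → clear.
Museum Photo: ends Aug 11 11:00 at or before Aquarium Walk starts Aug 11 16:00 → clear.
Cathedral Break: starts Aug 11 13:00 before Aquarium Walk ends Aug 11 20:00, and ends Aug 11 20:00 after Aquarium Walk starts Aug 11 16:00 → overlap.
Market Tasting: starts Aug 11 14:00 before Aquarium Walk ends Aug 11 20:00, and ends Aug 11 18:00 after Aquarium Walk starts Aug 11 16:00 → overlap.
Aquarium Walk overlaps Market Tasting, Cathedral Break.

No — it overlaps Cathedral Break, Market Tasting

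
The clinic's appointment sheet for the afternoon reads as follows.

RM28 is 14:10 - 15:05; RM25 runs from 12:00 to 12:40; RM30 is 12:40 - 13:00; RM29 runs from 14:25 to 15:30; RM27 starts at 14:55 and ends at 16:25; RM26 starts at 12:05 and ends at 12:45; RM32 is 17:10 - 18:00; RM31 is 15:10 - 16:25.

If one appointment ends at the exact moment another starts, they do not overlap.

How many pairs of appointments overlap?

7

Sorted by start: RM25, RM26, RM30, RM28, RM29, RM27, RM31, RM32.
RM26 starts before RM25 ends → RM25 and RM26 overlap.
RM30 starts exactly when RM25 ends (back-to-back, no overlap); RM25 is clear from here.
RM30 starts before RM26 ends → RM26 and RM30 overlap.
RM28 starts after RM26 ends; RM26 is clear from here.
RM28 starts after RM30 ends; RM30 is clear from here.
RM29 starts before RM28 ends → RM28 and RM29 overlap.
RM27 starts before RM28 ends → RM28 and RM27 overlap.
RM31 starts after RM28 ends; RM28 is clear from here.
RM27 starts before RM29 ends → RM29 and RM27 overlap.
RM31 starts before RM29 ends → RM29 and RM31 overlap.
RM32 starts after RM29 ends.
RM31 starts before RM27 ends → RM27 and RM31 overlap.
RM32 starts after RM27 ends.
RM32 starts after RM31 ends.
Overlapping pairs: RM25 & RM26, RM26 & RM30, RM27 & RM28, RM27 & RM29, RM27 & RM31, RM28 & RM29, RM29 & RM31 — 7 in total.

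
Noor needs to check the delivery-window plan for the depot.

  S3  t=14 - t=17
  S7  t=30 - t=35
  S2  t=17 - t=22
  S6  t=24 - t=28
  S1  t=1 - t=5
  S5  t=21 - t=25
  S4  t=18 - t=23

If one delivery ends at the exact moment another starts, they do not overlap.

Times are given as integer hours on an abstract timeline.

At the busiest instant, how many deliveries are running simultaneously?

3

Sweep the timeline, counting +1 at each start and −1 at each end (ends before starts at a tie):
t=1 start S1 → 1
t=5 end S1 → 0
t=14 start S3 → 1
t=17 end S3 → 0
t=17 start S2 → 1
t=18 start S4 → 2
t=21 start S5 → 3
t=22 end S2 → 2
t=23 end S4 → 1
t=24 start S6 → 2
t=25 end S5 → 1
t=28 end S6 → 0
t=30 start S7 → 1
t=35 end S7 → 0
Peak is 3, at t=21 (S2, S4, S5).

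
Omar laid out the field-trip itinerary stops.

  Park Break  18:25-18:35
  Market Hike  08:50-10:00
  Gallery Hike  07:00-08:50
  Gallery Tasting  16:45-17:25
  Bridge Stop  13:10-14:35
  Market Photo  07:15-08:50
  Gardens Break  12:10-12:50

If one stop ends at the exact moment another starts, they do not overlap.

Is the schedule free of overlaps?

No

Check each pair: they overlap iff neither finishes before the other starts.
Sorted by start: Gallery Hike, Market Photo, Market Hike, Gardens Break, Bridge Stop, Gallery Tasting, Park Break.
Market Photo starts before Gallery Hike ends → Gallery Hike and Market Photo overlap.
That's a conflict, so the schedule is not conflict-free.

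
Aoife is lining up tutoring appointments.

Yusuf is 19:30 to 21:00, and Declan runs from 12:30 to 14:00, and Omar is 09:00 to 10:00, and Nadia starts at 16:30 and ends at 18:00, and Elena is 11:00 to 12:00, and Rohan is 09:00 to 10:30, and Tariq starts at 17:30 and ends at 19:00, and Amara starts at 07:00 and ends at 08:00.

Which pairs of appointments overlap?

Sorted by start: Amara, Rohan, Omar, Elena, Declan, Nadia, Tariq, Yusuf.
Rohan starts after Amara ends; Amara is clear from here.
Omar starts before Rohan ends → Rohan and Omar overlap.
Elena starts after Rohan ends; Rohan is clear from here.
Elena starts after Omar ends; Omar is clear from here.
Declan starts after Elena ends; Elena is clear from here.
Nadia starts after Declan ends; Declan is clear from here.
Tariq starts before Nadia ends → Nadia and Tariq overlap.
Yusuf starts after Nadia ends.
Yusuf starts after Tariq ends.

Nadia & Tariq, Omar & Rohan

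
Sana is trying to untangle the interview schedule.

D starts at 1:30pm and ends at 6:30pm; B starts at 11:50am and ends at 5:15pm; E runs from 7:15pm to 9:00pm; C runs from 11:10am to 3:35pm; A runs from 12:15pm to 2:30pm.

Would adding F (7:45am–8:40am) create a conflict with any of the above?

C: starts 11:10am at or after F ends 8:40am → clear.
B: starts 11:50am at or after F ends 8:40am → clear.
A: starts 12:15pm at or after F ends 8:40am → clear.
D: starts 1:30pm at or after F ends 8:40am → clear.
E: starts 7:15pm at or after F ends 8:40am → clear.

No — it doesn't clash with anything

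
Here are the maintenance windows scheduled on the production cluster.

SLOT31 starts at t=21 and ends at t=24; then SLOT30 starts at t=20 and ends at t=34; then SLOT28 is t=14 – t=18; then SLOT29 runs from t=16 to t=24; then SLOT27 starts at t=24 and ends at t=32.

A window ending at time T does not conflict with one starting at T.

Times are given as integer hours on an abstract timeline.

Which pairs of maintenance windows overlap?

Sorted by start: SLOT28, SLOT29, SLOT30, SLOT31, SLOT27.
SLOT29 starts before SLOT28 ends → SLOT28 and SLOT29 overlap.
SLOT30 starts after SLOT28 ends, so SLOT28 has no further overlaps.
SLOT30 starts before SLOT29 ends → SLOT29 and SLOT30 overlap.
SLOT31 starts before SLOT29 ends → SLOT29 and SLOT31 overlap.
SLOT27 starts exactly when SLOT29 ends (back-to-back, no overlap).
SLOT31 starts before SLOT30 ends → SLOT30 and SLOT31 overlap.
SLOT27 starts before SLOT30 ends → SLOT30 and SLOT27 overlap.
SLOT27 starts exactly when SLOT31 ends (back-to-back, no overlap).

SLOT27 & SLOT30, SLOT28 & SLOT29, SLOT29 & SLOT30, SLOT29 & SLOT31, SLOT30 & SLOT31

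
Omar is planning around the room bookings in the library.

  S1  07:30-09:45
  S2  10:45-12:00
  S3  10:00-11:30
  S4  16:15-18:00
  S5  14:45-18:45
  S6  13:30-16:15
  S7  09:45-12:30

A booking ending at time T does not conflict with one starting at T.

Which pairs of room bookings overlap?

Sorted by start: S1, S7, S3, S2, S6, S5, S4.
S7 starts exactly when S1 ends (back-to-back, no overlap) — done with S1.
S3 starts before S7 ends → S7 and S3 overlap.
S2 starts before S7 ends → S7 and S2 overlap.
S6 starts after S7 ends — done with S7.
S2 starts before S3 ends → S3 and S2 overlap.
S6 starts after S3 ends — done with S3.
S6 starts after S2 ends — done with S2.
S5 starts before S6 ends → S6 and S5 overlap.
S4 starts exactly when S6 ends (back-to-back, no overlap).
S4 starts before S5 ends → S5 and S4 overlap.

S2 & S3, S2 & S7, S3 & S7, S4 & S5, S5 & S6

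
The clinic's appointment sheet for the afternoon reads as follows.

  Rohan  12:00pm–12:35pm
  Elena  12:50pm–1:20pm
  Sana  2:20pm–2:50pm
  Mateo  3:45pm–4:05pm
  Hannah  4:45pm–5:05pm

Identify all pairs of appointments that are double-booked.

Sorted by start: Rohan, Elena, Sana, Mateo, Hannah.
Elena starts after Rohan ends, so Rohan has no further overlaps.
Sana starts after Elena ends, so Elena has no further overlaps.
Mateo starts after Sana ends, so Sana has no further overlaps.
Hannah starts after Mateo ends.

no overlapping pairs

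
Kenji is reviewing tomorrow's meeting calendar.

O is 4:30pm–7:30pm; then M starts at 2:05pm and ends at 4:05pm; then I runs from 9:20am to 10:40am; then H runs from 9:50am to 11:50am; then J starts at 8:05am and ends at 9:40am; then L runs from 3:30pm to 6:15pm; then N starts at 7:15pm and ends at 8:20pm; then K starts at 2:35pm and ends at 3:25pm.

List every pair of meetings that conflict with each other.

Check each pair: they overlap iff neither finishes before the other starts.
Sorted by start: J, I, H, M, K, L, O, N.
I starts before J ends → J and I overlap.
H starts after J ends, so J has no further overlaps.
H starts before I ends → I and H overlap.
M starts after I ends, so I has no further overlaps.
M starts after H ends, so H has no further overlaps.
K starts before M ends → M and K overlap.
L starts before M ends → M and L overlap.
O starts after M ends, so M has no further overlaps.
L starts after K ends, so K has no further overlaps.
O starts before L ends → L and O overlap.
N starts after L ends.
N starts before O ends → O and N overlap.

H & I, I & J, K & M, L & M, L & O, N & O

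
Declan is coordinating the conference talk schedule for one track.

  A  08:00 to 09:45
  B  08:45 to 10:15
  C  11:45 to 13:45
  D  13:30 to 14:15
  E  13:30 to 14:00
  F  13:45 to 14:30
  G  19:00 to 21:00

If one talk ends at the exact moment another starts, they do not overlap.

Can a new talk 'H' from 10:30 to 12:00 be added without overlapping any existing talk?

A: ends 09:45 at or before H starts 10:30 → clear.
B: ends 10:15 at or before H starts 10:30 → clear.
C: starts 11:45 before H ends 12:00, and ends 13:45 after H starts 10:30 → overlap.
D: starts 13:30 at or after H ends 12:00 → clear.
E: starts 13:30 at or after H ends 12:00 → clear.
F: starts 13:45 at or after H ends 12:00 → clear.
G: starts 19:00 at or after H ends 12:00 → clear.
H overlaps C.

No — it overlaps C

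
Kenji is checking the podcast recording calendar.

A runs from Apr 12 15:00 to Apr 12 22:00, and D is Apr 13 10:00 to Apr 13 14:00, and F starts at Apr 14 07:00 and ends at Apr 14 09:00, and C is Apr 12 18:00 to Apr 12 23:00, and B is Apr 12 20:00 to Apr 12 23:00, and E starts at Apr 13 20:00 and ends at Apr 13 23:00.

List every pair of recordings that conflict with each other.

A & B, A & C, B & C

Sorted by start: A, C, B, D, E, F.
C starts before A ends → A and C overlap.
B starts before A ends → A and B overlap.
D starts after A ends, so nothing later overlaps A either.
B starts before C ends → C and B overlap.
D starts after C ends, so nothing later overlaps C either.
D starts after B ends, so nothing later overlaps B either.
E starts after D ends, so nothing later overlaps D either.
F starts after E ends.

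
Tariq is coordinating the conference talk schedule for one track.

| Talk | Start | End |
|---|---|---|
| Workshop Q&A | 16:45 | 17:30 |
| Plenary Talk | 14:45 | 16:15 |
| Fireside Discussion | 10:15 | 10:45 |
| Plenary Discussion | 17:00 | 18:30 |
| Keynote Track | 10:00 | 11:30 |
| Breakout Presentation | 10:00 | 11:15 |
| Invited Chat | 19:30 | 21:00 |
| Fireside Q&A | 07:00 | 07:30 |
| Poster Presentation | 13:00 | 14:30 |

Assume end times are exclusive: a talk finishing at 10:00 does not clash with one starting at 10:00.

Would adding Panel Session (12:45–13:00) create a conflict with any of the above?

Fireside Q&A: ends 07:30 at or before Panel Session starts 12:45 → clear.
Breakout Presentation: ends 11:15 at or before Panel Session starts 12:45 → clear.
Keynote Track: ends 11:30 at or before Panel Session starts 12:45 → clear.
Fireside Discussion: ends 10:45 at or before Panel Session starts 12:45 → clear.
Poster Presentation: starts 13:00 at or after Panel Session ends 13:00 → clear.
Plenary Talk: starts 14:45 at or after Panel Session ends 13:00 → clear.
Workshop Q&A: starts 16:45 at or after Panel Session ends 13:00 → clear.
Plenary Discussion: starts 17:00 at or after Panel Session ends 13:00 → clear.
Invited Chat: starts 19:30 at or after Panel Session ends 13:00 → clear.

No — it doesn't clash with anything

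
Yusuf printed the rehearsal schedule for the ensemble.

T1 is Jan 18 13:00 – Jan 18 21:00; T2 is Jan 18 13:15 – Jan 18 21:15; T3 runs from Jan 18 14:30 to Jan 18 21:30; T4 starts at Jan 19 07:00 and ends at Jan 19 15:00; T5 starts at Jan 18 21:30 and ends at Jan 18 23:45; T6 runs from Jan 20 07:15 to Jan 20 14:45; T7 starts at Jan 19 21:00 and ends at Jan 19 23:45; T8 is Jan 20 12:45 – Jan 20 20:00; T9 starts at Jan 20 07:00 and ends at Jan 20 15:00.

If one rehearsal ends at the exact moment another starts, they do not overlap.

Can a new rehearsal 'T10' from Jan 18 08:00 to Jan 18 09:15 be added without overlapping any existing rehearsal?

T1: starts Jan 18 13:00 at or after T10 ends Jan 18 09:15 → clear.
T2: starts Jan 18 13:15 at or after T10 ends Jan 18 09:15 → clear.
T3: starts Jan 18 14:30 at or after T10 ends Jan 18 09:15 → clear.
T5: starts Jan 18 21:30 at or after T10 ends Jan 18 09:15 → clear.
T4: starts Jan 19 07:00 at or after T10 ends Jan 18 09:15 → clear.
T7: starts Jan 19 21:00 at or after T10 ends Jan 18 09:15 → clear.
T9: starts Jan 20 07:00 at or after T10 ends Jan 18 09:15 → clear.
T6: starts Jan 20 07:15 at or after T10 ends Jan 18 09:15 → clear.
T8: starts Jan 20 12:45 at or after T10 ends Jan 18 09:15 → clear.

Yes — the slot is free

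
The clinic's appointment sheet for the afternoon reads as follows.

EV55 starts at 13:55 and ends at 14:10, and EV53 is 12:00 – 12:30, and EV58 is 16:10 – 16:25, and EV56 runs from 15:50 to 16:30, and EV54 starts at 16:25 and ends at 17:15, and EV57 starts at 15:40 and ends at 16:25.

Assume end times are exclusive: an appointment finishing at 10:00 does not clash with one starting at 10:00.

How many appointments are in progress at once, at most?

Sweep the timeline, counting +1 at each start and −1 at each end (ends before starts at a tie):
12:00 start EV53 → 1
12:30 end EV53 → 0
13:55 start EV55 → 1
14:10 end EV55 → 0
15:40 start EV57 → 1
15:50 start EV56 → 2
16:10 start EV58 → 3
16:25 end EV57 → 2
16:25 end EV58 → 1
16:25 start EV54 → 2
16:30 end EV56 → 1
17:15 end EV54 → 0
Peak is 3, at 16:10 (EV56, EV57, EV58).

3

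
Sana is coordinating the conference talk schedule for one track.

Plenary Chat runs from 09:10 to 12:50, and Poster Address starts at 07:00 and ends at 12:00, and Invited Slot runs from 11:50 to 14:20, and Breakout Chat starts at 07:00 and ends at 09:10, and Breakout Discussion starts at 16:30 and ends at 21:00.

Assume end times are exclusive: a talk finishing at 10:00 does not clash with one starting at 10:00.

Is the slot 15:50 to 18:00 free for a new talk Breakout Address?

Poster Address: ends 12:00 at or before Breakout Address starts 15:50 → clear.
Breakout Chat: ends 09:10 at or before Breakout Address starts 15:50 → clear.
Plenary Chat: ends 12:50 at or before Breakout Address starts 15:50 → clear.
Invited Slot: ends 14:20 at or before Breakout Address starts 15:50 → clear.
Breakout Discussion: starts 16:30 before Breakout Address ends 18:00, and ends 21:00 after Breakout Address starts 15:50 → overlap.
Breakout Address overlaps Breakout Discussion.

No — it overlaps Breakout Discussion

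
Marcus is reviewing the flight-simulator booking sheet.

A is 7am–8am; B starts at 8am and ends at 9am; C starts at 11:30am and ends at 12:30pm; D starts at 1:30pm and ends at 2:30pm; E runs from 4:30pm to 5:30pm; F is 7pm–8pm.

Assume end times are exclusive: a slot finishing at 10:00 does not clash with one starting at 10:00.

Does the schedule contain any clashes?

No

Check each pair: they overlap iff neither finishes before the other starts.
Sorted by start: A, B, C, D, E, F.
B starts exactly when A ends (back-to-back, no overlap) — done with A.
C starts after B ends — done with B.
D starts after C ends — done with C.
E starts after D ends — done with D.
F starts after E ends.
Every pair is clear; the schedule has no overlaps.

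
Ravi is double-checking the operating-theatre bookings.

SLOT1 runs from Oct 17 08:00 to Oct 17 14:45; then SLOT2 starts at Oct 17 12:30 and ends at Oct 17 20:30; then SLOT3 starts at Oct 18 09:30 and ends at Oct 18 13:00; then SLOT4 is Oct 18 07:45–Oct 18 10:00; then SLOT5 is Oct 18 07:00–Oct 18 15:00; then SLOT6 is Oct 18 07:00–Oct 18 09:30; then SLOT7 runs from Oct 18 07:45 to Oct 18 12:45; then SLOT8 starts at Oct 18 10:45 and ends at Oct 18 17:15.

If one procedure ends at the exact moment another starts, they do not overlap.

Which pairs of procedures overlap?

SLOT1 & SLOT2, SLOT3 & SLOT4, SLOT3 & SLOT5, SLOT3 & SLOT7, SLOT3 & SLOT8, SLOT4 & SLOT5, SLOT4 & SLOT6, SLOT4 & SLOT7, SLOT5 & SLOT6, SLOT5 & SLOT7, SLOT5 & SLOT8, SLOT6 & SLOT7, SLOT7 & SLOT8

Sorted by start: SLOT1, SLOT2, SLOT5, SLOT6, SLOT4, SLOT7, SLOT3, SLOT8.
SLOT2 starts before SLOT1 ends → SLOT1 and SLOT2 overlap.
SLOT5 starts after SLOT1 ends, so nothing later overlaps SLOT1 either.
SLOT5 starts after SLOT2 ends, so nothing later overlaps SLOT2 either.
SLOT6 starts before SLOT5 ends → SLOT5 and SLOT6 overlap.
SLOT4 starts before SLOT5 ends → SLOT5 and SLOT4 overlap.
SLOT7 starts before SLOT5 ends → SLOT5 and SLOT7 overlap.
SLOT3 starts before SLOT5 ends → SLOT5 and SLOT3 overlap.
SLOT8 starts before SLOT5 ends → SLOT5 and SLOT8 overlap.
SLOT4 starts before SLOT6 ends → SLOT6 and SLOT4 overlap.
SLOT7 starts before SLOT6 ends → SLOT6 and SLOT7 overlap.
SLOT3 starts exactly when SLOT6 ends (back-to-back, no overlap), so nothing later overlaps SLOT6 either.
SLOT7 starts before SLOT4 ends → SLOT4 and SLOT7 overlap.
SLOT3 starts before SLOT4 ends → SLOT4 and SLOT3 overlap.
SLOT8 starts after SLOT4 ends.
SLOT3 starts before SLOT7 ends → SLOT7 and SLOT3 overlap.
SLOT8 starts before SLOT7 ends → SLOT7 and SLOT8 overlap.
SLOT8 starts before SLOT3 ends → SLOT3 and SLOT8 overlap.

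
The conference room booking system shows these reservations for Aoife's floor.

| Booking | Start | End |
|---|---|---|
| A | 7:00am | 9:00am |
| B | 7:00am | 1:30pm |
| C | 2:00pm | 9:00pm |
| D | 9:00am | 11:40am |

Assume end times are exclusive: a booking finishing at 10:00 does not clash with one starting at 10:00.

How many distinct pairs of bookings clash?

Two intervals overlap when each starts before the other ends.
Sorted by start: A, B, D, C.
B starts before A ends → A and B overlap.
D starts exactly when A ends (back-to-back, no overlap); A is clear from here.
D starts before B ends → B and D overlap.
C starts after B ends.
C starts after D ends.
Overlapping pairs: A & B, B & D — 2 in total.

2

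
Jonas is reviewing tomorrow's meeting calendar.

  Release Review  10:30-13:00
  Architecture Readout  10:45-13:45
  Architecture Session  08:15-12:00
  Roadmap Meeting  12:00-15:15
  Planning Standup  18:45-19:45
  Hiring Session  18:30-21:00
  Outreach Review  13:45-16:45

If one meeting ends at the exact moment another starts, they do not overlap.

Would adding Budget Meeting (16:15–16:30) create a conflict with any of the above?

Architecture Session: ends 12:00 at or before Budget Meeting starts 16:15 → clear.
Release Review: ends 13:00 at or before Budget Meeting starts 16:15 → clear.
Architecture Readout: ends 13:45 at or before Budget Meeting starts 16:15 → clear.
Roadmap Meeting: ends 15:15 at or before Budget Meeting starts 16:15 → clear.
Outreach Review: starts 13:45 before Budget Meeting ends 16:30, and ends 16:45 after Budget Meeting starts 16:15 → overlap.
Hiring Session: starts 18:30 at or after Budget Meeting ends 16:30 → clear.
Planning Standup: starts 18:45 at or after Budget Meeting ends 16:30 → clear.
Budget Meeting overlaps Outreach Review.

Yes — it overlaps Outreach Review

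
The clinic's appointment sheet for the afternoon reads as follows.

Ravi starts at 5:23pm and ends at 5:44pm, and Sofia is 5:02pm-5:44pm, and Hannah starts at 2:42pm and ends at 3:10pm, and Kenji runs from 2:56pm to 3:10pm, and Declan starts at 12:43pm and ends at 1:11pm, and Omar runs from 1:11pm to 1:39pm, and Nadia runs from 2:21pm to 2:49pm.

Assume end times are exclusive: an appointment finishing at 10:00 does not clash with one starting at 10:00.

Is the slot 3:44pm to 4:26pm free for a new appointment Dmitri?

Yes — the slot is free

Declan: ends 1:11pm at or before Dmitri starts 3:44pm → clear.
Omar: ends 1:39pm at or before Dmitri starts 3:44pm → clear.
Nadia: ends 2:49pm at or before Dmitri starts 3:44pm → clear.
Hannah: ends 3:10pm at or before Dmitri starts 3:44pm → clear.
Kenji: ends 3:10pm at or before Dmitri starts 3:44pm → clear.
Sofia: starts 5:02pm at or after Dmitri ends 4:26pm → clear.
Ravi: starts 5:23pm at or after Dmitri ends 4:26pm → clear.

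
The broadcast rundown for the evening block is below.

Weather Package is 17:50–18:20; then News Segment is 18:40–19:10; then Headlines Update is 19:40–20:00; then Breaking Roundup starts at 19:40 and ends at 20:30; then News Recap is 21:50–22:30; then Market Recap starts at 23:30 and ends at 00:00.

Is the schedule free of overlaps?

Sorted by start: Weather Package, News Segment, Headlines Update, Breaking Roundup, News Recap, Market Recap.
News Segment starts after Weather Package ends, so nothing later overlaps Weather Package either.
Headlines Update starts after News Segment ends, so nothing later overlaps News Segment either.
Breaking Roundup starts before Headlines Update ends → Headlines Update and Breaking Roundup overlap.
That's a conflict, so the schedule is not conflict-free.

No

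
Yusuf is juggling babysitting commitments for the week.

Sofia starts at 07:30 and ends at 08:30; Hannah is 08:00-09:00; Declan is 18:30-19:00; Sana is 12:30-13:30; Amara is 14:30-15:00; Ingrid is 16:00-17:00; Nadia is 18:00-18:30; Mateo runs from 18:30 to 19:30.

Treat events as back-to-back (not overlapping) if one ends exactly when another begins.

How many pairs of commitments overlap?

2

Two intervals overlap when each starts before the other ends.
Sorted by start: Sofia, Hannah, Sana, Amara, Ingrid, Nadia, Declan, Mateo.
Hannah starts before Sofia ends → Sofia and Hannah overlap.
Sana starts after Sofia ends, so Sofia has no further overlaps.
Sana starts after Hannah ends, so Hannah has no further overlaps.
Amara starts after Sana ends, so Sana has no further overlaps.
Ingrid starts after Amara ends, so Amara has no further overlaps.
Nadia starts after Ingrid ends, so Ingrid has no further overlaps.
Declan starts exactly when Nadia ends (back-to-back, no overlap), so Nadia has no further overlaps.
Mateo starts before Declan ends → Declan and Mateo overlap.
Overlapping pairs: Declan & Mateo, Hannah & Sofia — 2 in total.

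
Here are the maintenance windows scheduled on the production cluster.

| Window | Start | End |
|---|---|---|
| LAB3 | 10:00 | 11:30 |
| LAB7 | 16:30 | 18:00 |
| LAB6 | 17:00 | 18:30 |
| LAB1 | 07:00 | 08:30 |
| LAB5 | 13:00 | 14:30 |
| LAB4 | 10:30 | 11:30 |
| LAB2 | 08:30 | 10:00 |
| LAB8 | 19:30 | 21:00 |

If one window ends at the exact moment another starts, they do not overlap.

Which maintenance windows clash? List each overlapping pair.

Sorted by start: LAB1, LAB2, LAB3, LAB4, LAB5, LAB7, LAB6, LAB8.
LAB2 starts exactly when LAB1 ends (back-to-back, no overlap), so LAB1 has no further overlaps.
LAB3 starts exactly when LAB2 ends (back-to-back, no overlap), so LAB2 has no further overlaps.
LAB4 starts before LAB3 ends → LAB3 and LAB4 overlap.
LAB5 starts after LAB3 ends, so LAB3 has no further overlaps.
LAB5 starts after LAB4 ends, so LAB4 has no further overlaps.
LAB7 starts after LAB5 ends, so LAB5 has no further overlaps.
LAB6 starts before LAB7 ends → LAB7 and LAB6 overlap.
LAB8 starts after LAB7 ends.
LAB8 starts after LAB6 ends.

LAB3 & LAB4, LAB6 & LAB7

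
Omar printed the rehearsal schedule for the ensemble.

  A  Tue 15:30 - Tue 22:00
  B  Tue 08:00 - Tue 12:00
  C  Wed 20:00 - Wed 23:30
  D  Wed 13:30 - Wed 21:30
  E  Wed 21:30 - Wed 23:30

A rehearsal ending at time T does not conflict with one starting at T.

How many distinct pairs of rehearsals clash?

2

Sorted by start: B, A, D, C, E.
A starts after B ends; B is clear from here.
D starts after A ends; A is clear from here.
C starts before D ends → D and C overlap.
E starts exactly when D ends (back-to-back, no overlap).
E starts before C ends → C and E overlap.
Overlapping pairs: C & D, C & E — 2 in total.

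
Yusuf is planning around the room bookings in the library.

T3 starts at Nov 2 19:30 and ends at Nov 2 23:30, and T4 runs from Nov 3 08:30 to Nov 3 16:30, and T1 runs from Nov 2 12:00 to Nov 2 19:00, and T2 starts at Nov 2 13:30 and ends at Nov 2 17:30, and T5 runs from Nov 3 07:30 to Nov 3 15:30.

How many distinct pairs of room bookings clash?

Sorted by start: T1, T2, T3, T5, T4.
T2 starts before T1 ends → T1 and T2 overlap.
T3 starts after T1 ends — done with T1.
T3 starts after T2 ends — done with T2.
T5 starts after T3 ends — done with T3.
T4 starts before T5 ends → T5 and T4 overlap.
Overlapping pairs: T1 & T2, T4 & T5 — 2 in total.

2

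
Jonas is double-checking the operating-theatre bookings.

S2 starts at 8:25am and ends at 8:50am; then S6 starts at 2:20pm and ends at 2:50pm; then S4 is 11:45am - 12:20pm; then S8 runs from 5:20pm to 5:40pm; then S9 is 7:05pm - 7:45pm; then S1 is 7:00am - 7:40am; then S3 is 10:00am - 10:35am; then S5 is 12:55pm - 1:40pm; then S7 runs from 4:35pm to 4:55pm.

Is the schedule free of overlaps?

Sorted by start: S1, S2, S3, S4, S5, S6, S7, S8, S9.
S2 starts after S1 ends — done with S1.
S3 starts after S2 ends — done with S2.
S4 starts after S3 ends — done with S3.
S5 starts after S4 ends — done with S4.
S6 starts after S5 ends — done with S5.
S7 starts after S6 ends — done with S6.
S8 starts after S7 ends — done with S7.
S9 starts after S8 ends.
Every pair is clear; the schedule has no overlaps.

Yes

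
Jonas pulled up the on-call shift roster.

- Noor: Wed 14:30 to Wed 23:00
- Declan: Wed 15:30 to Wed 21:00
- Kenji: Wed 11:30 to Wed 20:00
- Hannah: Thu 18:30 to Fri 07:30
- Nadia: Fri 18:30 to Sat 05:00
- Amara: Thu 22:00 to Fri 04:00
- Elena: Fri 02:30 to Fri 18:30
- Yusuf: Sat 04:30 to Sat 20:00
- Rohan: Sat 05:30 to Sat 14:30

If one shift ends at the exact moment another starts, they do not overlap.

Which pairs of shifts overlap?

Sorted by start: Kenji, Noor, Declan, Hannah, Amara, Elena, Nadia, Yusuf, Rohan.
Noor starts before Kenji ends → Kenji and Noor overlap.
Declan starts before Kenji ends → Kenji and Declan overlap.
Hannah starts after Kenji ends; Kenji is clear from here.
Declan starts before Noor ends → Noor and Declan overlap.
Hannah starts after Noor ends; Noor is clear from here.
Hannah starts after Declan ends; Declan is clear from here.
Amara starts before Hannah ends → Hannah and Amara overlap.
Elena starts before Hannah ends → Hannah and Elena overlap.
Nadia starts after Hannah ends; Hannah is clear from here.
Elena starts before Amara ends → Amara and Elena overlap.
Nadia starts after Amara ends; Amara is clear from here.
Nadia starts exactly when Elena ends (back-to-back, no overlap); Elena is clear from here.
Yusuf starts before Nadia ends → Nadia and Yusuf overlap.
Rohan starts after Nadia ends.
Rohan starts before Yusuf ends → Yusuf and Rohan overlap.

Amara & Elena, Amara & Hannah, Declan & Kenji, Declan & Noor, Elena & Hannah, Kenji & Noor, Nadia & Yusuf, Rohan & Yusuf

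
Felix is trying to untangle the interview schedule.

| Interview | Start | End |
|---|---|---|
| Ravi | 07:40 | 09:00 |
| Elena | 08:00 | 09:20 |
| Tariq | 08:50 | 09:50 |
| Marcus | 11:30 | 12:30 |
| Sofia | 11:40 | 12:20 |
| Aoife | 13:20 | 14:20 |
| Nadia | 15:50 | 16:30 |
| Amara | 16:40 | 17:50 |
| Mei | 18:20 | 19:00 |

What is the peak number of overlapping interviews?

Sweep the timeline, counting +1 at each start and −1 at each end (ends before starts at a tie):
07:40 start Ravi → 1
08:00 start Elena → 2
08:50 start Tariq → 3
09:00 end Ravi → 2
09:20 end Elena → 1
09:50 end Tariq → 0
11:30 start Marcus → 1
11:40 start Sofia → 2
12:20 end Sofia → 1
12:30 end Marcus → 0
13:20 start Aoife → 1
14:20 end Aoife → 0
15:50 start Nadia → 1
16:30 end Nadia → 0
16:40 start Amara → 1
17:50 end Amara → 0
18:20 start Mei → 1
19:00 end Mei → 0
Peak is 3, at 08:50 (Elena, Ravi, Tariq).

3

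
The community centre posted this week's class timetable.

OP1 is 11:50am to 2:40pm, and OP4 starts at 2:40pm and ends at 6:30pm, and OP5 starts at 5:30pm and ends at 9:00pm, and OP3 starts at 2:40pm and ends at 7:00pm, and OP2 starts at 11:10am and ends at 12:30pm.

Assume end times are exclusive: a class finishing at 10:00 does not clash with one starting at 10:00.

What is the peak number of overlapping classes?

Sweep the timeline, counting +1 at each start and −1 at each end (ends before starts at a tie):
11:10am start OP2 → 1
11:50am start OP1 → 2
12:30pm end OP2 → 1
2:40pm end OP1 → 0
2:40pm start OP3 → 1
2:40pm start OP4 → 2
5:30pm start OP5 → 3
6:30pm end OP4 → 2
7:00pm end OP3 → 1
9:00pm end OP5 → 0
Peak is 3, at 5:30pm (OP3, OP4, OP5).

3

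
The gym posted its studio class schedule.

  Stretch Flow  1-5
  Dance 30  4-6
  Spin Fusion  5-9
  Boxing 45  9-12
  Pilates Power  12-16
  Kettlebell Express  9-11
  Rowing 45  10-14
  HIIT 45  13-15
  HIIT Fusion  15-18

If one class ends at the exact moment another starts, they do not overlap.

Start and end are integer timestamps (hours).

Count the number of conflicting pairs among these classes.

9

Sorted by start: Stretch Flow, Dance 30, Spin Fusion, Boxing 45, Kettlebell Express, Rowing 45, Pilates Power, HIIT 45, HIIT Fusion.
Dance 30 starts before Stretch Flow ends → Stretch Flow and Dance 30 overlap.
Spin Fusion starts exactly when Stretch Flow ends (back-to-back, no overlap), so Stretch Flow has no further overlaps.
Spin Fusion starts before Dance 30 ends → Dance 30 and Spin Fusion overlap.
Boxing 45 starts after Dance 30 ends, so Dance 30 has no further overlaps.
Boxing 45 starts exactly when Spin Fusion ends (back-to-back, no overlap), so Spin Fusion has no further overlaps.
Kettlebell Express starts before Boxing 45 ends → Boxing 45 and Kettlebell Express overlap.
Rowing 45 starts before Boxing 45 ends → Boxing 45 and Rowing 45 overlap.
Pilates Power starts exactly when Boxing 45 ends (back-to-back, no overlap), so Boxing 45 has no further overlaps.
Rowing 45 starts before Kettlebell Express ends → Kettlebell Express and Rowing 45 overlap.
Pilates Power starts after Kettlebell Express ends, so Kettlebell Express has no further overlaps.
Pilates Power starts before Rowing 45 ends → Rowing 45 and Pilates Power overlap.
HIIT 45 starts before Rowing 45 ends → Rowing 45 and HIIT 45 overlap.
HIIT Fusion starts after Rowing 45 ends.
HIIT 45 starts before Pilates Power ends → Pilates Power and HIIT 45 overlap.
HIIT Fusion starts before Pilates Power ends → Pilates Power and HIIT Fusion overlap.
HIIT Fusion starts exactly when HIIT 45 ends (back-to-back, no overlap).
Overlapping pairs: Boxing 45 & Kettlebell Express, Boxing 45 & Rowing 45, Dance 30 & Spin Fusion, Dance 30 & Stretch Flow, HIIT 45 & Pilates Power, HIIT 45 & Rowing 45, HIIT Fusion & Pilates Power, Kettlebell Express & Rowing 45, Pilates Power & Rowing 45 — 9 in total.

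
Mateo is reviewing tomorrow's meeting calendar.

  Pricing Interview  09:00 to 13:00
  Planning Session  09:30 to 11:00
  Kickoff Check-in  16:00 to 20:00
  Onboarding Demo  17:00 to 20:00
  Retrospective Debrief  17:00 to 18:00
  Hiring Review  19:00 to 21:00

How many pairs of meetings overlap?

6

Sorted by start: Pricing Interview, Planning Session, Kickoff Check-in, Onboarding Demo, Retrospective Debrief, Hiring Review.
Planning Session starts before Pricing Interview ends → Pricing Interview and Planning Session overlap.
Kickoff Check-in starts after Pricing Interview ends, so Pricing Interview has no further overlaps.
Kickoff Check-in starts after Planning Session ends, so Planning Session has no further overlaps.
Onboarding Demo starts before Kickoff Check-in ends → Kickoff Check-in and Onboarding Demo overlap.
Retrospective Debrief starts before Kickoff Check-in ends → Kickoff Check-in and Retrospective Debrief overlap.
Hiring Review starts before Kickoff Check-in ends → Kickoff Check-in and Hiring Review overlap.
Retrospective Debrief starts before Onboarding Demo ends → Onboarding Demo and Retrospective Debrief overlap.
Hiring Review starts before Onboarding Demo ends → Onboarding Demo and Hiring Review overlap.
Hiring Review starts after Retrospective Debrief ends.
Overlapping pairs: Hiring Review & Kickoff Check-in, Hiring Review & Onboarding Demo, Kickoff Check-in & Onboarding Demo, Kickoff Check-in & Retrospective Debrief, Onboarding Demo & Retrospective Debrief, Planning Session & Pricing Interview — 6 in total.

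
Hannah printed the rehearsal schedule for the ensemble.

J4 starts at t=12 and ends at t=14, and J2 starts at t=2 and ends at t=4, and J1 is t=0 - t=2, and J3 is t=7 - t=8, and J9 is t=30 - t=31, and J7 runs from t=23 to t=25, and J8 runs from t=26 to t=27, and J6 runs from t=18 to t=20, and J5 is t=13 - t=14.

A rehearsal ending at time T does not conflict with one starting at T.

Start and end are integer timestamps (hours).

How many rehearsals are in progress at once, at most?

2

Walk through starts and ends in time order (an end at T is processed before a start at T):
t=0 start J1 → 1
t=2 end J1 → 0
t=2 start J2 → 1
t=4 end J2 → 0
t=7 start J3 → 1
t=8 end J3 → 0
t=12 start J4 → 1
t=13 start J5 → 2
t=14 end J4 → 1
t=14 end J5 → 0
t=18 start J6 → 1
t=20 end J6 → 0
t=23 start J7 → 1
t=25 end J7 → 0
t=26 start J8 → 1
t=27 end J8 → 0
t=30 start J9 → 1
t=31 end J9 → 0
Peak is 2, at t=13 (J4, J5).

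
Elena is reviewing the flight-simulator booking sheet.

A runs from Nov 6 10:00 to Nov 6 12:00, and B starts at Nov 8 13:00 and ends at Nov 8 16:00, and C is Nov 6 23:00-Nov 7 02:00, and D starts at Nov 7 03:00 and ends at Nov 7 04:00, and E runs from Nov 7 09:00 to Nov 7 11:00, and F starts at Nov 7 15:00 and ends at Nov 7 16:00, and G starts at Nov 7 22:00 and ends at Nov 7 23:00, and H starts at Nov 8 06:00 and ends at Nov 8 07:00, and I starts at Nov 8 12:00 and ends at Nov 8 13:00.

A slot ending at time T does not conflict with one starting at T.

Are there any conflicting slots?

No

Sorted by start: A, C, D, E, F, G, H, I, B.
C starts after A ends — done with A.
D starts after C ends — done with C.
E starts after D ends — done with D.
F starts after E ends — done with E.
G starts after F ends — done with F.
H starts after G ends — done with G.
I starts after H ends — done with H.
B starts exactly when I ends (back-to-back, no overlap).
Every pair is clear; the schedule has no overlaps.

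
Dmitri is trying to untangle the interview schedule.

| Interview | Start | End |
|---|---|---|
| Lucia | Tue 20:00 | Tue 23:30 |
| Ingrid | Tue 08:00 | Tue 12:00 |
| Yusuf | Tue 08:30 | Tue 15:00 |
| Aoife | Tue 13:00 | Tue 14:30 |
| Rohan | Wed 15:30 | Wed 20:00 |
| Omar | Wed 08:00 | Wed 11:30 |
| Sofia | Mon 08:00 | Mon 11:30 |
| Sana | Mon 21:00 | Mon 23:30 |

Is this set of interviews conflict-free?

No

Sorted by start: Sofia, Sana, Ingrid, Yusuf, Aoife, Lucia, Omar, Rohan.
Sana starts after Sofia ends; Sofia is clear from here.
Ingrid starts after Sana ends; Sana is clear from here.
Yusuf starts before Ingrid ends → Ingrid and Yusuf overlap.
That's a conflict, so the schedule is not conflict-free.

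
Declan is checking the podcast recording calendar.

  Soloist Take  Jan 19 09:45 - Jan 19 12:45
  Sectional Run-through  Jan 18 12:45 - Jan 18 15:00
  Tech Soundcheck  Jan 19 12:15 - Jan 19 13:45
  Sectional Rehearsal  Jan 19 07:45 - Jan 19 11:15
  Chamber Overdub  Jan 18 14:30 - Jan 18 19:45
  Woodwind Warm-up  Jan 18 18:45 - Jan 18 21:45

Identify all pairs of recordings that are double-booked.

Chamber Overdub & Sectional Run-through, Chamber Overdub & Woodwind Warm-up, Sectional Rehearsal & Soloist Take, Soloist Take & Tech Soundcheck

Sorted by start: Sectional Run-through, Chamber Overdub, Woodwind Warm-up, Sectional Rehearsal, Soloist Take, Tech Soundcheck.
Chamber Overdub starts before Sectional Run-through ends → Sectional Run-through and Chamber Overdub overlap.
Woodwind Warm-up starts after Sectional Run-through ends, so Sectional Run-through has no further overlaps.
Woodwind Warm-up starts before Chamber Overdub ends → Chamber Overdub and Woodwind Warm-up overlap.
Sectional Rehearsal starts after Chamber Overdub ends, so Chamber Overdub has no further overlaps.
Sectional Rehearsal starts after Woodwind Warm-up ends, so Woodwind Warm-up has no further overlaps.
Soloist Take starts before Sectional Rehearsal ends → Sectional Rehearsal and Soloist Take overlap.
Tech Soundcheck starts after Sectional Rehearsal ends.
Tech Soundcheck starts before Soloist Take ends → Soloist Take and Tech Soundcheck overlap.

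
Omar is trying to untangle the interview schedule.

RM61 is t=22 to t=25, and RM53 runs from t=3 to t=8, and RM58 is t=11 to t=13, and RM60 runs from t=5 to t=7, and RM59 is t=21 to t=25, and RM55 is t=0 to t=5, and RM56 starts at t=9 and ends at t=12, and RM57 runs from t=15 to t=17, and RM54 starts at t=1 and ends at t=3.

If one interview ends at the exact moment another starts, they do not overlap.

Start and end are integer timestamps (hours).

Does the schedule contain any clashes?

Yes

Two intervals overlap when each starts before the other ends.
Sorted by start: RM55, RM54, RM53, RM60, RM56, RM58, RM57, RM59, RM61.
RM54 starts before RM55 ends → RM55 and RM54 overlap.
That's a conflict, so the schedule is not conflict-free.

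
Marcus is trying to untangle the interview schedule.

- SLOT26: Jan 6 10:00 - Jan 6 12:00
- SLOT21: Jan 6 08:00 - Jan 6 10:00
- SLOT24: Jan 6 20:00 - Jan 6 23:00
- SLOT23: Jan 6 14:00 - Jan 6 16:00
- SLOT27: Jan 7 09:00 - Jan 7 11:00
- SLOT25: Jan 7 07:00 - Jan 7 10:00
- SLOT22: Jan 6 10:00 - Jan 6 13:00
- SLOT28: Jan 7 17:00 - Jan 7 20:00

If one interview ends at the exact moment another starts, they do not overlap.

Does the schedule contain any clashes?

Yes

Sorted by start: SLOT21, SLOT22, SLOT26, SLOT23, SLOT24, SLOT25, SLOT27, SLOT28.
SLOT22 starts exactly when SLOT21 ends (back-to-back, no overlap), so SLOT21 has no further overlaps.
SLOT26 starts before SLOT22 ends → SLOT22 and SLOT26 overlap.
That's a conflict, so the schedule is not conflict-free.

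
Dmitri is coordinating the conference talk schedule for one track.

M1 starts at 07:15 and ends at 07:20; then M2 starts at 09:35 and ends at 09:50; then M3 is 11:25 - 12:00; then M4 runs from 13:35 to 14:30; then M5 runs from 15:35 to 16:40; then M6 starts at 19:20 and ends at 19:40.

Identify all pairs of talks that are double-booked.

Check each pair: they overlap iff neither finishes before the other starts.
Sorted by start: M1, M2, M3, M4, M5, M6.
M2 starts after M1 ends — done with M1.
M3 starts after M2 ends — done with M2.
M4 starts after M3 ends — done with M3.
M5 starts after M4 ends — done with M4.
M6 starts after M5 ends.

no overlapping pairs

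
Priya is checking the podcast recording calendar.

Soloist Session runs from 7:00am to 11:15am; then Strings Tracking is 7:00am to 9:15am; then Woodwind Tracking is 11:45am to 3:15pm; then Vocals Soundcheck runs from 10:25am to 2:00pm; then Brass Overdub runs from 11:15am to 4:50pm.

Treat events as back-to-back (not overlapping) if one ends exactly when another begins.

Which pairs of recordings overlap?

Brass Overdub & Vocals Soundcheck, Brass Overdub & Woodwind Tracking, Soloist Session & Strings Tracking, Soloist Session & Vocals Soundcheck, Vocals Soundcheck & Woodwind Tracking

Two intervals overlap when each starts before the other ends.
Sorted by start: Soloist Session, Strings Tracking, Vocals Soundcheck, Brass Overdub, Woodwind Tracking.
Strings Tracking starts before Soloist Session ends → Soloist Session and Strings Tracking overlap.
Vocals Soundcheck starts before Soloist Session ends → Soloist Session and Vocals Soundcheck overlap.
Brass Overdub starts exactly when Soloist Session ends (back-to-back, no overlap) — done with Soloist Session.
Vocals Soundcheck starts after Strings Tracking ends — done with Strings Tracking.
Brass Overdub starts before Vocals Soundcheck ends → Vocals Soundcheck and Brass Overdub overlap.
Woodwind Tracking starts before Vocals Soundcheck ends → Vocals Soundcheck and Woodwind Tracking overlap.
Woodwind Tracking starts before Brass Overdub ends → Brass Overdub and Woodwind Tracking overlap.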